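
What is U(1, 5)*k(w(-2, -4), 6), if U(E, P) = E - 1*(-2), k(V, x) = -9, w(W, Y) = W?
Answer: -27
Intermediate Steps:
U(E, P) = 2 + E (U(E, P) = E + 2 = 2 + E)
U(1, 5)*k(w(-2, -4), 6) = (2 + 1)*(-9) = 3*(-9) = -27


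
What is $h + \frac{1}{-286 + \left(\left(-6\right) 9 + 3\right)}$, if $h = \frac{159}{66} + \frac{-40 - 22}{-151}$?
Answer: $\frac{3153357}{1119514} \approx 2.8167$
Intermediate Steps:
$h = \frac{9367}{3322}$ ($h = 159 \cdot \frac{1}{66} - - \frac{62}{151} = \frac{53}{22} + \frac{62}{151} = \frac{9367}{3322} \approx 2.8197$)
$h + \frac{1}{-286 + \left(\left(-6\right) 9 + 3\right)} = \frac{9367}{3322} + \frac{1}{-286 + \left(\left(-6\right) 9 + 3\right)} = \frac{9367}{3322} + \frac{1}{-286 + \left(-54 + 3\right)} = \frac{9367}{3322} + \frac{1}{-286 - 51} = \frac{9367}{3322} + \frac{1}{-337} = \frac{9367}{3322} - \frac{1}{337} = \frac{3153357}{1119514}$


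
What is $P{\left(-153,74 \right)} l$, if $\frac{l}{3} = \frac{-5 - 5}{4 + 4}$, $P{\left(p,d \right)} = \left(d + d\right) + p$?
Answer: $\frac{75}{4} \approx 18.75$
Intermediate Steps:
$P{\left(p,d \right)} = p + 2 d$ ($P{\left(p,d \right)} = 2 d + p = p + 2 d$)
$l = - \frac{15}{4}$ ($l = 3 \frac{-5 - 5}{4 + 4} = 3 \left(- \frac{10}{8}\right) = 3 \left(\left(-10\right) \frac{1}{8}\right) = 3 \left(- \frac{5}{4}\right) = - \frac{15}{4} \approx -3.75$)
$P{\left(-153,74 \right)} l = \left(-153 + 2 \cdot 74\right) \left(- \frac{15}{4}\right) = \left(-153 + 148\right) \left(- \frac{15}{4}\right) = \left(-5\right) \left(- \frac{15}{4}\right) = \frac{75}{4}$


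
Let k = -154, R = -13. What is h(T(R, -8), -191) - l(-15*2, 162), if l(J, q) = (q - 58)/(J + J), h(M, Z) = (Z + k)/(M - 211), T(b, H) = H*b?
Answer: 7957/1605 ≈ 4.9576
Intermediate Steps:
h(M, Z) = (-154 + Z)/(-211 + M) (h(M, Z) = (Z - 154)/(M - 211) = (-154 + Z)/(-211 + M))
l(J, q) = (-58 + q)/(2*J) (l(J, q) = (-58 + q)/((2*J)) = (-58 + q)*(1/(2*J)) = (-58 + q)/(2*J))
h(T(R, -8), -191) - l(-15*2, 162) = (-154 - 191)/(-211 - 8*(-13)) - (-58 + 162)/(2*((-15*2))) = -345/(-211 + 104) - 104/(2*(-30)) = -345/(-107) - (-1)*104/(2*30) = -1/107*(-345) - 1*(-26/15) = 345/107 + 26/15 = 7957/1605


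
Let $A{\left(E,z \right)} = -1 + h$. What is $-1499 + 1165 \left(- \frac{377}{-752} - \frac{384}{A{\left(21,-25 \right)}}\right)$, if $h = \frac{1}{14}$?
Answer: $\frac{4700861521}{9776} \approx 4.8086 \cdot 10^{5}$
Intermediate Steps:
$h = \frac{1}{14} \approx 0.071429$
$A{\left(E,z \right)} = - \frac{13}{14}$ ($A{\left(E,z \right)} = -1 + \frac{1}{14} = - \frac{13}{14}$)
$-1499 + 1165 \left(- \frac{377}{-752} - \frac{384}{A{\left(21,-25 \right)}}\right) = -1499 + 1165 \left(- \frac{377}{-752} - \frac{384}{- \frac{13}{14}}\right) = -1499 + 1165 \left(\left(-377\right) \left(- \frac{1}{752}\right) - - \frac{5376}{13}\right) = -1499 + 1165 \left(\frac{377}{752} + \frac{5376}{13}\right) = -1499 + 1165 \cdot \frac{4047653}{9776} = -1499 + \frac{4715515745}{9776} = \frac{4700861521}{9776}$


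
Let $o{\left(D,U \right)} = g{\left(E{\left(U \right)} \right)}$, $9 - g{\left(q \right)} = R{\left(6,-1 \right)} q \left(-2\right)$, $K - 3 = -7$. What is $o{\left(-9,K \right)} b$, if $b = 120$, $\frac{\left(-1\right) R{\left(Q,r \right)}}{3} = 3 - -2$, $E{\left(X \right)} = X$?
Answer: $15480$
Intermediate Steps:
$K = -4$ ($K = 3 - 7 = -4$)
$R{\left(Q,r \right)} = -15$ ($R{\left(Q,r \right)} = - 3 \left(3 - -2\right) = - 3 \left(3 + 2\right) = \left(-3\right) 5 = -15$)
$g{\left(q \right)} = 9 - 30 q$ ($g{\left(q \right)} = 9 - - 15 q \left(-2\right) = 9 - 30 q$)
$o{\left(D,U \right)} = 9 - 30 U$
$o{\left(-9,K \right)} b = \left(9 - -120\right) 120 = \left(9 + 120\right) 120 = 129 \cdot 120 = 15480$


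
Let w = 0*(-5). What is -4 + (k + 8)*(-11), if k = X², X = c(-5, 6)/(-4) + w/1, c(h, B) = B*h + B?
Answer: -488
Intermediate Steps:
c(h, B) = B + B*h
w = 0
X = 6 (X = (6*(1 - 5))/(-4) + 0/1 = (6*(-4))*(-¼) + 0*1 = -24*(-¼) + 0 = 6 + 0 = 6)
k = 36 (k = 6² = 36)
-4 + (k + 8)*(-11) = -4 + (36 + 8)*(-11) = -4 + 44*(-11) = -4 - 484 = -488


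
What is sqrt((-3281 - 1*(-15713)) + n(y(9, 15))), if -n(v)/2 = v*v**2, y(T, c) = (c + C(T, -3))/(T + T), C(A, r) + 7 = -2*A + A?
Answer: sqrt(36251713)/54 ≈ 111.50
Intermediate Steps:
C(A, r) = -7 - A (C(A, r) = -7 + (-2*A + A) = -7 - A)
y(T, c) = (-7 + c - T)/(2*T) (y(T, c) = (c + (-7 - T))/(T + T) = (-7 + c - T)/((2*T)) = (-7 + c - T)*(1/(2*T)) = (-7 + c - T)/(2*T))
n(v) = -2*v**3 (n(v) = -2*v*v**2 = -2*v**3)
sqrt((-3281 - 1*(-15713)) + n(y(9, 15))) = sqrt((-3281 - 1*(-15713)) - 2*(-7 + 15 - 1*9)**3/5832) = sqrt((-3281 + 15713) - 2*(-7 + 15 - 9)**3/5832) = sqrt(12432 - 2*((1/2)*(1/9)*(-1))**3) = sqrt(12432 - 2*(-1/18)**3) = sqrt(12432 - 2*(-1/5832)) = sqrt(12432 + 1/2916) = sqrt(36251713/2916) = sqrt(36251713)/54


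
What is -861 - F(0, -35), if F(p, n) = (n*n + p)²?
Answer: -1501486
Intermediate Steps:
F(p, n) = (p + n²)² (F(p, n) = (n² + p)² = (p + n²)²)
-861 - F(0, -35) = -861 - (0 + (-35)²)² = -861 - (0 + 1225)² = -861 - 1*1225² = -861 - 1*1500625 = -861 - 1500625 = -1501486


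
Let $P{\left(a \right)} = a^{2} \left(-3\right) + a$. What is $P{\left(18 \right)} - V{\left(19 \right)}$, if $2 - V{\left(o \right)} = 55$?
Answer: $-901$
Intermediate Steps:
$V{\left(o \right)} = -53$ ($V{\left(o \right)} = 2 - 55 = -53$)
$P{\left(a \right)} = a - 3 a^{2}$ ($P{\left(a \right)} = - 3 a^{2} + a = a - 3 a^{2}$)
$P{\left(18 \right)} - V{\left(19 \right)} = 18 \left(1 - 54\right) - -53 = 18 \left(1 - 54\right) + 53 = 18 \left(-53\right) + 53 = -954 + 53 = -901$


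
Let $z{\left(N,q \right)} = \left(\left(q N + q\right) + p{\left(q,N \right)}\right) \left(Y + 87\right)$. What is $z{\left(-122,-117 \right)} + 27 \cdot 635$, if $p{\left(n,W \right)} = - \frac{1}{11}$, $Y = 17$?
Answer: $\frac{16384099}{11} \approx 1.4895 \cdot 10^{6}$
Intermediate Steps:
$p{\left(n,W \right)} = - \frac{1}{11}$ ($p{\left(n,W \right)} = \left(-1\right) \frac{1}{11} = - \frac{1}{11}$)
$z{\left(N,q \right)} = - \frac{104}{11} + 104 q + 104 N q$ ($z{\left(N,q \right)} = \left(\left(q N + q\right) - \frac{1}{11}\right) \left(17 + 87\right) = \left(\left(N q + q\right) - \frac{1}{11}\right) 104 = \left(\left(q + N q\right) - \frac{1}{11}\right) 104 = \left(- \frac{1}{11} + q + N q\right) 104 = - \frac{104}{11} + 104 q + 104 N q$)
$z{\left(-122,-117 \right)} + 27 \cdot 635 = \left(- \frac{104}{11} + 104 \left(-117\right) + 104 \left(-122\right) \left(-117\right)\right) + 27 \cdot 635 = \left(- \frac{104}{11} - 12168 + 1484496\right) + 17145 = \frac{16195504}{11} + 17145 = \frac{16384099}{11}$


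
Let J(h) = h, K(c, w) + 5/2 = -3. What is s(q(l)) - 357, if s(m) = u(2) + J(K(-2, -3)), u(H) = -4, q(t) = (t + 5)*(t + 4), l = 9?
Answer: -733/2 ≈ -366.50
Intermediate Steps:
K(c, w) = -11/2 (K(c, w) = -5/2 - 3 = -11/2)
q(t) = (4 + t)*(5 + t) (q(t) = (5 + t)*(4 + t) = (4 + t)*(5 + t))
s(m) = -19/2 (s(m) = -4 - 11/2 = -19/2)
s(q(l)) - 357 = -19/2 - 357 = -733/2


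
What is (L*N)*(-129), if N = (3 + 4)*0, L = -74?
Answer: 0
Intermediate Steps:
N = 0 (N = 7*0 = 0)
(L*N)*(-129) = -74*0*(-129) = 0*(-129) = 0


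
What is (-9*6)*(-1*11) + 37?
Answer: 631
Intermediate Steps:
(-9*6)*(-1*11) + 37 = -54*(-11) + 37 = 594 + 37 = 631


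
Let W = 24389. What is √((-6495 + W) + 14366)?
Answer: 2*√8065 ≈ 179.61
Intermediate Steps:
√((-6495 + W) + 14366) = √((-6495 + 24389) + 14366) = √(17894 + 14366) = √32260 = 2*√8065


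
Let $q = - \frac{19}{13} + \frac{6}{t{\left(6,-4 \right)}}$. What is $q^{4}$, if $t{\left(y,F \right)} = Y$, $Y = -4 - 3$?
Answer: $\frac{1982119441}{68574961} \approx 28.904$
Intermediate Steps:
$Y = -7$
$t{\left(y,F \right)} = -7$
$q = - \frac{211}{91}$ ($q = - \frac{19}{13} + \frac{6}{-7} = \left(-19\right) \frac{1}{13} + 6 \left(- \frac{1}{7}\right) = - \frac{19}{13} - \frac{6}{7} = - \frac{211}{91} \approx -2.3187$)
$q^{4} = \left(- \frac{211}{91}\right)^{4} = \frac{1982119441}{68574961}$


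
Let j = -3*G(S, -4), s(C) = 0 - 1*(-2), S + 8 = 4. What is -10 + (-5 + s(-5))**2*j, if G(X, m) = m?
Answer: 98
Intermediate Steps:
S = -4 (S = -8 + 4 = -4)
s(C) = 2 (s(C) = 0 + 2 = 2)
j = 12 (j = -3*(-4) = 12)
-10 + (-5 + s(-5))**2*j = -10 + (-5 + 2)**2*12 = -10 + (-3)**2*12 = -10 + 9*12 = -10 + 108 = 98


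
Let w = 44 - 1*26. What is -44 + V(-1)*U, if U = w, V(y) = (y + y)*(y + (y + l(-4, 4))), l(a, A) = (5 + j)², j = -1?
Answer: -548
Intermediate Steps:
l(a, A) = 16 (l(a, A) = (5 - 1)² = 4² = 16)
w = 18 (w = 44 - 26 = 18)
V(y) = 2*y*(16 + 2*y) (V(y) = (y + y)*(y + (y + 16)) = (2*y)*(y + (16 + y)) = (2*y)*(16 + 2*y) = 2*y*(16 + 2*y))
U = 18
-44 + V(-1)*U = -44 + (4*(-1)*(8 - 1))*18 = -44 + (4*(-1)*7)*18 = -44 - 28*18 = -44 - 504 = -548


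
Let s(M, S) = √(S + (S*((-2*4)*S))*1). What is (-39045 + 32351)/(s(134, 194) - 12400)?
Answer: 41502800/77030447 + 3347*I*√300894/77030447 ≈ 0.53878 + 0.023834*I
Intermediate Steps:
s(M, S) = √(S - 8*S²) (s(M, S) = √(S + (S*(-8*S))*1) = √(S - 8*S²*1) = √(S - 8*S²))
(-39045 + 32351)/(s(134, 194) - 12400) = (-39045 + 32351)/(√(194*(1 - 8*194)) - 12400) = -6694/(√(194*(1 - 1552)) - 12400) = -6694/(√(194*(-1551)) - 12400) = -6694/(√(-300894) - 12400) = -6694/(I*√300894 - 12400) = -6694/(-12400 + I*√300894)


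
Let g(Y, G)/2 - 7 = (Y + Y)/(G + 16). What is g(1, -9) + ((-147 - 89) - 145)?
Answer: -2565/7 ≈ -366.43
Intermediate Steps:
g(Y, G) = 14 + 4*Y/(16 + G) (g(Y, G) = 14 + 2*((Y + Y)/(G + 16)) = 14 + 2*((2*Y)/(16 + G)) = 14 + 2*(2*Y/(16 + G)) = 14 + 4*Y/(16 + G))
g(1, -9) + ((-147 - 89) - 145) = 2*(112 + 2*1 + 7*(-9))/(16 - 9) + ((-147 - 89) - 145) = 2*(112 + 2 - 63)/7 + (-236 - 145) = 2*(⅐)*51 - 381 = 102/7 - 381 = -2565/7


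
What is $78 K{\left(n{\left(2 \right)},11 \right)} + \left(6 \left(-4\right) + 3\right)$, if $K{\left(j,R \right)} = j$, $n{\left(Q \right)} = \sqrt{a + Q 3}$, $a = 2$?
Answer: $-21 + 156 \sqrt{2} \approx 199.62$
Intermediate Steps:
$n{\left(Q \right)} = \sqrt{2 + 3 Q}$ ($n{\left(Q \right)} = \sqrt{2 + Q 3} = \sqrt{2 + 3 Q}$)
$78 K{\left(n{\left(2 \right)},11 \right)} + \left(6 \left(-4\right) + 3\right) = 78 \sqrt{2 + 3 \cdot 2} + \left(6 \left(-4\right) + 3\right) = 78 \sqrt{2 + 6} + \left(-24 + 3\right) = 78 \sqrt{8} - 21 = 78 \cdot 2 \sqrt{2} - 21 = 156 \sqrt{2} - 21 = -21 + 156 \sqrt{2}$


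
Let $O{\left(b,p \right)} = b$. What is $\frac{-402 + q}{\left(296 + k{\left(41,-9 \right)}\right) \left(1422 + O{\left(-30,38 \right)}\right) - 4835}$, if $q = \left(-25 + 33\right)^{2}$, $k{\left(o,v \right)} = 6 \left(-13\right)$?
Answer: $- \frac{338}{298621} \approx -0.0011319$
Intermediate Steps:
$k{\left(o,v \right)} = -78$
$q = 64$ ($q = 8^{2} = 64$)
$\frac{-402 + q}{\left(296 + k{\left(41,-9 \right)}\right) \left(1422 + O{\left(-30,38 \right)}\right) - 4835} = \frac{-402 + 64}{\left(296 - 78\right) \left(1422 - 30\right) - 4835} = - \frac{338}{218 \cdot 1392 - 4835} = - \frac{338}{303456 - 4835} = - \frac{338}{298621}$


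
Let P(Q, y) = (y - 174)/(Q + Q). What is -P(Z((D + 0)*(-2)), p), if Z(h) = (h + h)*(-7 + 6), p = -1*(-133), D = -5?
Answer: -41/40 ≈ -1.0250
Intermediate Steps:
p = 133
Z(h) = -2*h (Z(h) = (2*h)*(-1) = -2*h)
P(Q, y) = (-174 + y)/(2*Q) (P(Q, y) = (-174 + y)/((2*Q)) = (-174 + y)*(1/(2*Q)) = (-174 + y)/(2*Q))
-P(Z((D + 0)*(-2)), p) = -(-174 + 133)/(2*((-2*(-5 + 0)*(-2)))) = -(-41)/(2*((-(-10)*(-2)))) = -(-41)/(2*((-2*10))) = -(-41)/(2*(-20)) = -(-1)*(-41)/(2*20) = -1*41/40 = -41/40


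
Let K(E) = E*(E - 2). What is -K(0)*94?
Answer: 0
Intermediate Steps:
K(E) = E*(-2 + E)
-K(0)*94 = -0*(-2 + 0)*94 = -0*(-2)*94 = -0*94 = -1*0 = 0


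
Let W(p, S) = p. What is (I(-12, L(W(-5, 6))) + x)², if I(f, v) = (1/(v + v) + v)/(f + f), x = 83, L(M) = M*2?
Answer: 178142409/25600 ≈ 6958.7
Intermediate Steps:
L(M) = 2*M
I(f, v) = (v + 1/(2*v))/(2*f) (I(f, v) = (1/(2*v) + v)/((2*f)) = (1/(2*v) + v)*(1/(2*f)) = (v + 1/(2*v))*(1/(2*f)) = (v + 1/(2*v))/(2*f))
(I(-12, L(W(-5, 6))) + x)² = ((¼)*(1 + 2*(2*(-5))²)/(-12*(2*(-5))) + 83)² = ((¼)*(-1/12)*(1 + 2*(-10)²)/(-10) + 83)² = ((¼)*(-1/12)*(-⅒)*(1 + 2*100) + 83)² = ((¼)*(-1/12)*(-⅒)*(1 + 200) + 83)² = ((¼)*(-1/12)*(-⅒)*201 + 83)² = (67/160 + 83)² = (13347/160)² = 178142409/25600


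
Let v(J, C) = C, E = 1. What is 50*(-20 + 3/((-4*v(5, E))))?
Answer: -2075/2 ≈ -1037.5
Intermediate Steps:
50*(-20 + 3/((-4*v(5, E)))) = 50*(-20 + 3/((-4*1))) = 50*(-20 + 3/(-4)) = 50*(-20 + 3*(-¼)) = 50*(-20 - ¾) = 50*(-83/4) = -2075/2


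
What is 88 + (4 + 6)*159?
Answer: 1678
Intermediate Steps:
88 + (4 + 6)*159 = 88 + 10*159 = 88 + 1590 = 1678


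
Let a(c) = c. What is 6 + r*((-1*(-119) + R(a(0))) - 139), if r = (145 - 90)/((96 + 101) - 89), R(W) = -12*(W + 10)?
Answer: -1763/27 ≈ -65.296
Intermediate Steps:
R(W) = -120 - 12*W (R(W) = -12*(10 + W) = -120 - 12*W)
r = 55/108 (r = 55/(197 - 89) = 55/108 ≈ 0.50926)
6 + r*((-1*(-119) + R(a(0))) - 139) = 6 + 55*((-1*(-119) + (-120 - 12*0)) - 139)/108 = 6 + 55*((119 + (-120 + 0)) - 139)/108 = 6 + 55*((119 - 120) - 139)/108 = 6 + 55*(-1 - 139)/108 = 6 + (55/108)*(-140) = 6 - 1925/27 = -1763/27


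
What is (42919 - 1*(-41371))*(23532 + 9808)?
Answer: 2810228600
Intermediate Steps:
(42919 - 1*(-41371))*(23532 + 9808) = (42919 + 41371)*33340 = 84290*33340 = 2810228600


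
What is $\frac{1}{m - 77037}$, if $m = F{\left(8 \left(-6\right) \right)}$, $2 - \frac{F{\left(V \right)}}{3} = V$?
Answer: $- \frac{1}{76887} \approx -1.3006 \cdot 10^{-5}$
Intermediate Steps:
$F{\left(V \right)} = 6 - 3 V$
$m = 150$ ($m = 6 - 3 \cdot 8 \left(-6\right) = 6 - -144 = 6 + 144 = 150$)
$\frac{1}{m - 77037} = \frac{1}{150 - 77037} = \frac{1}{-76887} = - \frac{1}{76887}$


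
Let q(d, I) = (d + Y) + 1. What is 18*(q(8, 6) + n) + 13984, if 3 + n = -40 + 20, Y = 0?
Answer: 13732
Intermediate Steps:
n = -23 (n = -3 + (-40 + 20) = -3 - 20 = -23)
q(d, I) = 1 + d (q(d, I) = (d + 0) + 1 = d + 1 = 1 + d)
18*(q(8, 6) + n) + 13984 = 18*((1 + 8) - 23) + 13984 = 18*(9 - 23) + 13984 = 18*(-14) + 13984 = -252 + 13984 = 13732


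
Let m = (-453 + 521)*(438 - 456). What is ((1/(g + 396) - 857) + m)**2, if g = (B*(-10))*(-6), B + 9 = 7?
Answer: 329883666025/76176 ≈ 4.3305e+6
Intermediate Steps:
B = -2 (B = -9 + 7 = -2)
g = -120 (g = -2*(-10)*(-6) = 20*(-6) = -120)
m = -1224 (m = 68*(-18) = -1224)
((1/(g + 396) - 857) + m)**2 = ((1/(-120 + 396) - 857) - 1224)**2 = ((1/276 - 857) - 1224)**2 = (-236531/276 - 1224)**2 = (-574355/276)**2 = 329883666025/76176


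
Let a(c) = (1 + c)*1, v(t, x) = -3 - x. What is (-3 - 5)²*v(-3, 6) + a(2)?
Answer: -573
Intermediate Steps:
a(c) = 1 + c
(-3 - 5)²*v(-3, 6) + a(2) = (-3 - 5)²*(-3 - 1*6) + (1 + 2) = (-8)²*(-3 - 6) + 3 = 64*(-9) + 3 = -576 + 3 = -573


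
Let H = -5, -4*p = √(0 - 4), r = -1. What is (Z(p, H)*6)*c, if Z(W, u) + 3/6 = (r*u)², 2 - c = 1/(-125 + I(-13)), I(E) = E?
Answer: 13573/46 ≈ 295.07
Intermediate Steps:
p = -I/2 (p = -√(0 - 4)/4 = -I/2 ≈ -0.5*I)
c = 277/138 (c = 2 - 1/(-125 - 13) = 2 - 1/(-138) = 2 - 1*(-1/138) = 2 + 1/138 = 277/138 ≈ 2.0072)
Z(W, u) = -½ + u² (Z(W, u) = -½ + (-u)² = -½ + u²)
(Z(p, H)*6)*c = ((-½ + (-5)²)*6)*(277/138) = ((-½ + 25)*6)*(277/138) = ((49/2)*6)*(277/138) = 147*(277/138) = 13573/46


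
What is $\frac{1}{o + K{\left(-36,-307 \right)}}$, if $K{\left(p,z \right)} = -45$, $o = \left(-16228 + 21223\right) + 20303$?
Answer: $\frac{1}{25253} \approx 3.9599 \cdot 10^{-5}$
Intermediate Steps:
$o = 25298$ ($o = 4995 + 20303 = 25298$)
$\frac{1}{o + K{\left(-36,-307 \right)}} = \frac{1}{25298 - 45} = \frac{1}{25253}$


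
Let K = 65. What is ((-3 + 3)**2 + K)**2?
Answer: 4225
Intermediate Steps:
((-3 + 3)**2 + K)**2 = ((-3 + 3)**2 + 65)**2 = (0**2 + 65)**2 = (0 + 65)**2 = 65**2 = 4225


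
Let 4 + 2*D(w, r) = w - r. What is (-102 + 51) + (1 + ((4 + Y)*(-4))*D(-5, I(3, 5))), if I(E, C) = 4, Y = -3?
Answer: -24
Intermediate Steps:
D(w, r) = -2 + w/2 - r/2 (D(w, r) = -2 + (w - r)/2 = -2 + (w/2 - r/2) = -2 + w/2 - r/2)
(-102 + 51) + (1 + ((4 + Y)*(-4))*D(-5, I(3, 5))) = (-102 + 51) + (1 + ((4 - 3)*(-4))*(-2 + (½)*(-5) - ½*4)) = -51 + (1 + (1*(-4))*(-2 - 5/2 - 2)) = -51 + (1 - 4*(-13/2)) = -51 + (1 + 26) = -51 + 27 = -24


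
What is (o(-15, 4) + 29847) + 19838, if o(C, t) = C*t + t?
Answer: 49629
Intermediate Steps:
o(C, t) = t + C*t
(o(-15, 4) + 29847) + 19838 = (4*(1 - 15) + 29847) + 19838 = (4*(-14) + 29847) + 19838 = (-56 + 29847) + 19838 = 29791 + 19838 = 49629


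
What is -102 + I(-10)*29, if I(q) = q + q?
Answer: -682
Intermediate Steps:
I(q) = 2*q
-102 + I(-10)*29 = -102 + (2*(-10))*29 = -102 - 20*29 = -102 - 580 = -682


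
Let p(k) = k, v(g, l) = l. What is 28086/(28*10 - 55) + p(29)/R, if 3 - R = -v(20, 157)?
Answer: 300019/2400 ≈ 125.01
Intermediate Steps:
R = 160 (R = 3 - (-1)*157 = 3 - 1*(-157) = 3 + 157 = 160)
28086/(28*10 - 55) + p(29)/R = 28086/(28*10 - 55) + 29/160 = 28086/(280 - 55) + 29*(1/160) = 28086/225 + 29/160 = 28086*(1/225) + 29/160 = 9362/75 + 29/160 = 300019/2400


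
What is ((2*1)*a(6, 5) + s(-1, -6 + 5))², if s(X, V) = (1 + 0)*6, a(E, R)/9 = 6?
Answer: 12996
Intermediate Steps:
a(E, R) = 54 (a(E, R) = 9*6 = 54)
s(X, V) = 6 (s(X, V) = 1*6 = 6)
((2*1)*a(6, 5) + s(-1, -6 + 5))² = ((2*1)*54 + 6)² = (2*54 + 6)² = (108 + 6)² = 114² = 12996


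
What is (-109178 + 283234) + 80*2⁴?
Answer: 175336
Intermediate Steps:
(-109178 + 283234) + 80*2⁴ = 174056 + 80*16 = 174056 + 1280 = 175336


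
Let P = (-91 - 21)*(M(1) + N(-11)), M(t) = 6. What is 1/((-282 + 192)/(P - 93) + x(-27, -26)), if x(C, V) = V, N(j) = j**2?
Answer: -14317/372152 ≈ -0.038471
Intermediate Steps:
P = -14224 (P = (-91 - 21)*(6 + (-11)**2) = -112*(6 + 121) = -112*127 = -14224)
1/((-282 + 192)/(P - 93) + x(-27, -26)) = 1/((-282 + 192)/(-14224 - 93) - 26) = 1/(-90/(-14317) - 26) = 1/(-90*(-1/14317) - 26) = 1/(90/14317 - 26) = 1/(-372152/14317) = -14317/372152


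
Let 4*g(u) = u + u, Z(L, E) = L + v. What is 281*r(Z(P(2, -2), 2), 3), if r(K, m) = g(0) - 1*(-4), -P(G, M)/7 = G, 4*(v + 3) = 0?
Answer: 1124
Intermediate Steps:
v = -3 (v = -3 + (¼)*0 = -3 + 0 = -3)
P(G, M) = -7*G
Z(L, E) = -3 + L (Z(L, E) = L - 3 = -3 + L)
g(u) = u/2 (g(u) = (u + u)/4 = (2*u)/4 = u/2)
r(K, m) = 4 (r(K, m) = (½)*0 - 1*(-4) = 0 + 4 = 4)
281*r(Z(P(2, -2), 2), 3) = 281*4 = 1124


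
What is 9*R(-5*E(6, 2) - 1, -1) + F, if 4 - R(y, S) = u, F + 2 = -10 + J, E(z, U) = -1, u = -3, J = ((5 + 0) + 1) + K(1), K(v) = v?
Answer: 58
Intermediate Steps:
J = 7 (J = ((5 + 0) + 1) + 1 = (5 + 1) + 1 = 6 + 1 = 7)
F = -5 (F = -2 + (-10 + 7) = -2 - 3 = -5)
R(y, S) = 7 (R(y, S) = 4 - 1*(-3) = 4 + 3 = 7)
9*R(-5*E(6, 2) - 1, -1) + F = 9*7 - 5 = 63 - 5 = 58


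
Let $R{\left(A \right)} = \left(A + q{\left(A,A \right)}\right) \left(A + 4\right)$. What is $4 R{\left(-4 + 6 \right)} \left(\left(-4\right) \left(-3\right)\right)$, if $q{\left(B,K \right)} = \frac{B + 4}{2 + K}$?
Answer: $1008$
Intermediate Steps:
$q{\left(B,K \right)} = \frac{4 + B}{2 + K}$
$R{\left(A \right)} = \left(4 + A\right) \left(A + \frac{4 + A}{2 + A}\right)$ ($R{\left(A \right)} = \left(A + \frac{4 + A}{2 + A}\right) \left(A + 4\right) = \left(A + \frac{4 + A}{2 + A}\right) \left(4 + A\right) = \left(4 + A\right) \left(A + \frac{4 + A}{2 + A}\right)$)
$4 R{\left(-4 + 6 \right)} \left(\left(-4\right) \left(-3\right)\right) = 4 \frac{16 + \left(-4 + 6\right)^{3} + 7 \left(-4 + 6\right)^{2} + 16 \left(-4 + 6\right)}{2 + \left(-4 + 6\right)} \left(\left(-4\right) \left(-3\right)\right) = 4 \frac{16 + 2^{3} + 7 \cdot 2^{2} + 16 \cdot 2}{2 + 2} \cdot 12 = 4 \frac{16 + 8 + 7 \cdot 4 + 32}{4} \cdot 12 = 4 \frac{16 + 8 + 28 + 32}{4} \cdot 12 = 4 \cdot \frac{1}{4} \cdot 84 \cdot 12 = 4 \cdot 21 \cdot 12 = 84 \cdot 12 = 1008$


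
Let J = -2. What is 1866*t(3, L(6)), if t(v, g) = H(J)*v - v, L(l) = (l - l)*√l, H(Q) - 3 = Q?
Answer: 0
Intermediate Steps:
H(Q) = 3 + Q
L(l) = 0 (L(l) = 0*√l = 0)
t(v, g) = 0 (t(v, g) = (3 - 2)*v - v = 1*v - v = v - v = 0)
1866*t(3, L(6)) = 1866*0 = 0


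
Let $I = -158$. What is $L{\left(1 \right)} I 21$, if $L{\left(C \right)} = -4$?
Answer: $13272$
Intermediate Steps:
$L{\left(1 \right)} I 21 = \left(-4\right) \left(-158\right) 21 = 632 \cdot 21 = 13272$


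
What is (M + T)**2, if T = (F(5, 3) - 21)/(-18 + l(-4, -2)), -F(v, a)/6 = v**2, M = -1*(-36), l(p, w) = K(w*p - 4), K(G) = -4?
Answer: 927369/484 ≈ 1916.1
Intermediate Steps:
l(p, w) = -4
M = 36
F(v, a) = -6*v**2
T = 171/22 (T = (-6*5**2 - 21)/(-18 - 4) = (-6*25 - 21)/(-22) = (-150 - 21)*(-1/22) = -171*(-1/22) = 171/22 ≈ 7.7727)
(M + T)**2 = (36 + 171/22)**2 = (963/22)**2 = 927369/484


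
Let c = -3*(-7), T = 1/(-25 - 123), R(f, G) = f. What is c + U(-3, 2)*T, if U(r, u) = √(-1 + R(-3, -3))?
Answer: 21 - I/74 ≈ 21.0 - 0.013514*I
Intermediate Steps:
U(r, u) = 2*I (U(r, u) = √(-1 - 3) = √(-4) = 2*I)
T = -1/148 (T = 1/(-148) = -1/148 ≈ -0.0067568)
c = 21
c + U(-3, 2)*T = 21 + (2*I)*(-1/148) = 21 - I/74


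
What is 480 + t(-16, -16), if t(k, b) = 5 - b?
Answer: 501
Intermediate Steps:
480 + t(-16, -16) = 480 + (5 - 1*(-16)) = 480 + (5 + 16) = 480 + 21 = 501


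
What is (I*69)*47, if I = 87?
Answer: 282141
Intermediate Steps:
(I*69)*47 = (87*69)*47 = 6003*47 = 282141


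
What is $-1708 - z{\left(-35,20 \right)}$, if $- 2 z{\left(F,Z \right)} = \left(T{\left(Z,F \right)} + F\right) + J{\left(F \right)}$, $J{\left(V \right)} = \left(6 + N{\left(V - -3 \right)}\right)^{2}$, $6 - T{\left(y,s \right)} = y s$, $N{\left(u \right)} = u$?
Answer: $- \frac{2069}{2} \approx -1034.5$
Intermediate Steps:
$T{\left(y,s \right)} = 6 - s y$ ($T{\left(y,s \right)} = 6 - y s = 6 - s y$)
$J{\left(V \right)} = \left(9 + V\right)^{2}$ ($J{\left(V \right)} = \left(6 + \left(V - -3\right)\right)^{2} = \left(6 + \left(V + 3\right)\right)^{2} = \left(6 + \left(3 + V\right)\right)^{2} = \left(9 + V\right)^{2}$)
$z{\left(F,Z \right)} = -3 - \frac{F}{2} - \frac{\left(9 + F\right)^{2}}{2} + \frac{F Z}{2}$ ($z{\left(F,Z \right)} = - \frac{\left(\left(6 - F Z\right) + F\right) + \left(9 + F\right)^{2}}{2} = - \frac{\left(6 + F - F Z\right) + \left(9 + F\right)^{2}}{2} = - \frac{6 + F + \left(9 + F\right)^{2} - F Z}{2} = -3 - \frac{F}{2} - \frac{\left(9 + F\right)^{2}}{2} + \frac{F Z}{2}$)
$-1708 - z{\left(-35,20 \right)} = -1708 - \left(-3 - - \frac{35}{2} - \frac{\left(9 - 35\right)^{2}}{2} + \frac{1}{2} \left(-35\right) 20\right) = -1708 - \left(-3 + \frac{35}{2} - \frac{\left(-26\right)^{2}}{2} - 350\right) = -1708 - \left(-3 + \frac{35}{2} - 338 - 350\right) = -1708 - - \frac{1347}{2} = -1708 + \frac{1347}{2} = - \frac{2069}{2}$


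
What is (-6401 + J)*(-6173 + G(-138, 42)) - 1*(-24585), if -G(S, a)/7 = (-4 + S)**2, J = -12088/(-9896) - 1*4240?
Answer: 1938981904971/1237 ≈ 1.5675e+9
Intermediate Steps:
J = -5243369/1237 (J = -12088*(-1/9896) - 4240 = 1511/1237 - 4240 = -5243369/1237 ≈ -4238.8)
G(S, a) = -7*(-4 + S)**2
(-6401 + J)*(-6173 + G(-138, 42)) - 1*(-24585) = (-6401 - 5243369/1237)*(-6173 - 7*(-4 - 138)**2) - 1*(-24585) = -13161406*(-6173 - 7*(-142)**2)/1237 + 24585 = -13161406*(-6173 - 7*20164)/1237 + 24585 = -13161406*(-6173 - 141148)/1237 + 24585 = -13161406/1237*(-147321) + 24585 = 1938951493326/1237 + 24585 = 1938981904971/1237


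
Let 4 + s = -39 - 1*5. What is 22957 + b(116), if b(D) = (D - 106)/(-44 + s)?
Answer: 1056017/46 ≈ 22957.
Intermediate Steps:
s = -48 (s = -4 + (-39 - 1*5) = -4 + (-39 - 5) = -4 - 44 = -48)
b(D) = 53/46 - D/92 (b(D) = (D - 106)/(-44 - 48) = (-106 + D)/(-92) = (-106 + D)*(-1/92) = 53/46 - D/92)
22957 + b(116) = 22957 + (53/46 - 1/92*116) = 22957 + (53/46 - 29/23) = 22957 - 5/46 = 1056017/46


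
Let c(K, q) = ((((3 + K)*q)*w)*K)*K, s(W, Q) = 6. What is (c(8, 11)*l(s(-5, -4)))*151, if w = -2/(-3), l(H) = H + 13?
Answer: 44435072/3 ≈ 1.4812e+7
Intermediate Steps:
l(H) = 13 + H
w = 2/3 (w = -2*(-1)/3 = -1*(-2/3) = 2/3 ≈ 0.66667)
c(K, q) = 2*q*K**2*(3 + K)/3 (c(K, q) = ((((3 + K)*q)*(2/3))*K)*K = (((q*(3 + K))*(2/3))*K)*K = ((2*q*(3 + K)/3)*K)*K = (2*K*q*(3 + K)/3)*K = 2*q*K**2*(3 + K)/3)
(c(8, 11)*l(s(-5, -4)))*151 = (((2/3)*11*8**2*(3 + 8))*(13 + 6))*151 = (((2/3)*11*64*11)*19)*151 = ((15488/3)*19)*151 = (294272/3)*151 = 44435072/3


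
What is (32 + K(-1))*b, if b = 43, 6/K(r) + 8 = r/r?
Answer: 9374/7 ≈ 1339.1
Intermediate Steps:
K(r) = -6/7 (K(r) = 6/(-8 + r/r) = 6/(-8 + 1) = 6/(-7) = 6*(-⅐) = -6/7)
(32 + K(-1))*b = (32 - 6/7)*43 = (218/7)*43 = 9374/7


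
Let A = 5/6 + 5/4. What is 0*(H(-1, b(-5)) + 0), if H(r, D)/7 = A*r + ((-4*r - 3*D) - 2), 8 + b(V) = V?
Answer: 0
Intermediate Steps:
b(V) = -8 + V
A = 25/12 (A = 5*(1/6) + 5*(1/4) = 5/6 + 5/4 = 25/12 ≈ 2.0833)
H(r, D) = -14 - 21*D - 161*r/12 (H(r, D) = 7*(25*r/12 + ((-4*r - 3*D) - 2)) = 7*(25*r/12 + (-2 - 4*r - 3*D)) = 7*(-2 - 3*D - 23*r/12) = -14 - 21*D - 161*r/12)
0*(H(-1, b(-5)) + 0) = 0*((-14 - 21*(-8 - 5) - 161/12*(-1)) + 0) = 0*((-14 - 21*(-13) + 161/12) + 0) = 0*((-14 + 273 + 161/12) + 0) = 0*(3269/12 + 0) = 0*(3269/12) = 0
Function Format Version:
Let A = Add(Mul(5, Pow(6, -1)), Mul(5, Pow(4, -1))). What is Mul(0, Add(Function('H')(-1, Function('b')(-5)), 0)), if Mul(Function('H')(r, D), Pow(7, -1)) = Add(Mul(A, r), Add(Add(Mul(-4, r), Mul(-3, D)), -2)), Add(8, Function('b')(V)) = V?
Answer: 0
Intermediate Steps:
Function('b')(V) = Add(-8, V)
A = Rational(25, 12) (A = Add(Mul(5, Rational(1, 6)), Mul(5, Rational(1, 4))) = Add(Rational(5, 6), Rational(5, 4)) = Rational(25, 12) ≈ 2.0833)
Function('H')(r, D) = Add(-14, Mul(-21, D), Mul(Rational(-161, 12), r)) (Function('H')(r, D) = Mul(7, Add(Mul(Rational(25, 12), r), Add(Add(Mul(-4, r), Mul(-3, D)), -2))) = Mul(7, Add(Mul(Rational(25, 12), r), Add(-2, Mul(-4, r), Mul(-3, D)))) = Mul(7, Add(-2, Mul(-3, D), Mul(Rational(-23, 12), r))) = Add(-14, Mul(-21, D), Mul(Rational(-161, 12), r)))
Mul(0, Add(Function('H')(-1, Function('b')(-5)), 0)) = Mul(0, Add(Add(-14, Mul(-21, Add(-8, -5)), Mul(Rational(-161, 12), -1)), 0)) = Mul(0, Add(Add(-14, Mul(-21, -13), Rational(161, 12)), 0)) = Mul(0, Add(Add(-14, 273, Rational(161, 12)), 0)) = Mul(0, Add(Rational(3269, 12), 0)) = Mul(0, Rational(3269, 12)) = 0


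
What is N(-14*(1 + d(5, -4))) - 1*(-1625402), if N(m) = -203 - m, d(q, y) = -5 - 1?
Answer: 1625129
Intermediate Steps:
d(q, y) = -6
N(-14*(1 + d(5, -4))) - 1*(-1625402) = (-203 - (-14)*(1 - 6)) - 1*(-1625402) = (-203 - (-14)*(-5)) + 1625402 = (-203 - 1*70) + 1625402 = (-203 - 70) + 1625402 = -273 + 1625402 = 1625129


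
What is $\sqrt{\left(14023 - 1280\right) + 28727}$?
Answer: $\sqrt{41470} \approx 203.64$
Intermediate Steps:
$\sqrt{\left(14023 - 1280\right) + 28727} = \sqrt{12743 + 28727} = \sqrt{41470}$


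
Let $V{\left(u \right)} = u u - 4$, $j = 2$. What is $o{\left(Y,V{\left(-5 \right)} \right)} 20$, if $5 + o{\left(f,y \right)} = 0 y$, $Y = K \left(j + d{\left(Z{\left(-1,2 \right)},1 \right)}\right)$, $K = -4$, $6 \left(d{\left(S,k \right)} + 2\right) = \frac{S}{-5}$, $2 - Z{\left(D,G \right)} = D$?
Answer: $-100$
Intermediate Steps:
$Z{\left(D,G \right)} = 2 - D$
$d{\left(S,k \right)} = -2 - \frac{S}{30}$ ($d{\left(S,k \right)} = -2 + \frac{S \frac{1}{-5}}{6} = -2 + \frac{S \left(- \frac{1}{5}\right)}{6} = -2 + \frac{\left(- \frac{1}{5}\right) S}{6} = -2 - \frac{S}{30}$)
$Y = \frac{2}{5}$ ($Y = - 4 \left(2 - \left(2 + \frac{2 - -1}{30}\right)\right) = - 4 \left(2 - \left(2 + \frac{2 + 1}{30}\right)\right) = - 4 \left(2 - \frac{21}{10}\right) = \left(-4\right) \left(- \frac{1}{10}\right) = \frac{2}{5} \approx 0.4$)
$V{\left(u \right)} = -4 + u^{2}$ ($V{\left(u \right)} = u^{2} - 4 = -4 + u^{2}$)
$o{\left(f,y \right)} = -5$ ($o{\left(f,y \right)} = -5 + 0 y = -5 + 0 = -5$)
$o{\left(Y,V{\left(-5 \right)} \right)} 20 = \left(-5\right) 20 = -100$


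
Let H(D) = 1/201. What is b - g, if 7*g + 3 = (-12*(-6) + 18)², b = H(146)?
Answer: -1627490/1407 ≈ -1156.7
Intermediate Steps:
H(D) = 1/201
b = 1/201 ≈ 0.0049751
g = 8097/7 (g = -3/7 + (-12*(-6) + 18)²/7 = -3/7 + (72 + 18)²/7 = -3/7 + (⅐)*90² = -3/7 + (⅐)*8100 = -3/7 + 8100/7 = 8097/7 ≈ 1156.7)
b - g = 1/201 - 1*8097/7 = 1/201 - 8097/7 = -1627490/1407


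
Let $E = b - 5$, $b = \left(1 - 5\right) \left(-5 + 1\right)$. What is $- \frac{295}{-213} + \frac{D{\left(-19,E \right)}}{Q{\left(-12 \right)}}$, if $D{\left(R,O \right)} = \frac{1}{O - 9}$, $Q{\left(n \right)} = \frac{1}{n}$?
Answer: $- \frac{983}{213} \approx -4.615$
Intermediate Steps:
$b = 16$ ($b = \left(-4\right) \left(-4\right) = 16$)
$E = 11$ ($E = 16 - 5 = 11$)
$D{\left(R,O \right)} = \frac{1}{-9 + O}$
$- \frac{295}{-213} + \frac{D{\left(-19,E \right)}}{Q{\left(-12 \right)}} = - \frac{295}{-213} + \frac{1}{\left(-9 + 11\right) \frac{1}{-12}} = \left(-295\right) \left(- \frac{1}{213}\right) + \frac{1}{2 \left(- \frac{1}{12}\right)} = \frac{295}{213} + \frac{1}{2} \left(-12\right) = \frac{295}{213} - 6 = - \frac{983}{213}$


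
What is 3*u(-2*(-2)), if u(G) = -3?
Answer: -9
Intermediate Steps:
3*u(-2*(-2)) = 3*(-3) = -9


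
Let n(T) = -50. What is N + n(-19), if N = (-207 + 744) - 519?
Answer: -32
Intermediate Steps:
N = 18 (N = 537 - 519 = 18)
N + n(-19) = 18 - 50 = -32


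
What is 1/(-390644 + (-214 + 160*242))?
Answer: -1/352138 ≈ -2.8398e-6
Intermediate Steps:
1/(-390644 + (-214 + 160*242)) = 1/(-390644 + (-214 + 38720)) = 1/(-390644 + 38506) = 1/(-352138) = -1/352138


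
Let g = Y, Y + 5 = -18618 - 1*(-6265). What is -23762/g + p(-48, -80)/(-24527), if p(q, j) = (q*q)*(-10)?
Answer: 433769447/151552333 ≈ 2.8622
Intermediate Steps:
p(q, j) = -10*q**2 (p(q, j) = q**2*(-10) = -10*q**2)
Y = -12358 (Y = -5 + (-18618 - 1*(-6265)) = -5 + (-18618 + 6265) = -5 - 12353 = -12358)
g = -12358
-23762/g + p(-48, -80)/(-24527) = -23762/(-12358) - 10*(-48)**2/(-24527) = -23762*(-1/12358) - 10*2304*(-1/24527) = 11881/6179 - 23040*(-1/24527) = 11881/6179 + 23040/24527 = 433769447/151552333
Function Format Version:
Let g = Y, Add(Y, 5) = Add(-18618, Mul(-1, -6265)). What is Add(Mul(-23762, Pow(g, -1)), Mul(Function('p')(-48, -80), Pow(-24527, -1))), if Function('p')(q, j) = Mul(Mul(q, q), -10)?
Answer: Rational(433769447, 151552333) ≈ 2.8622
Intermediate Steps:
Function('p')(q, j) = Mul(-10, Pow(q, 2)) (Function('p')(q, j) = Mul(Pow(q, 2), -10) = Mul(-10, Pow(q, 2)))
Y = -12358 (Y = Add(-5, Add(-18618, Mul(-1, -6265))) = Add(-5, Add(-18618, 6265)) = Add(-5, -12353) = -12358)
g = -12358
Add(Mul(-23762, Pow(g, -1)), Mul(Function('p')(-48, -80), Pow(-24527, -1))) = Add(Mul(-23762, Pow(-12358, -1)), Mul(Mul(-10, Pow(-48, 2)), Pow(-24527, -1))) = Add(Mul(-23762, Rational(-1, 12358)), Mul(Mul(-10, 2304), Rational(-1, 24527))) = Add(Rational(11881, 6179), Mul(-23040, Rational(-1, 24527))) = Add(Rational(11881, 6179), Rational(23040, 24527)) = Rational(433769447, 151552333)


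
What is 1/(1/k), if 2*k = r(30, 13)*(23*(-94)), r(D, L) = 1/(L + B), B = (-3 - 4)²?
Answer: -1081/62 ≈ -17.435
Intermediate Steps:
B = 49 (B = (-7)² = 49)
r(D, L) = 1/(49 + L) (r(D, L) = 1/(L + 49) = 1/(49 + L))
k = -1081/62 (k = ((23*(-94))/(49 + 13))/2 = (-2162/62)/2 = ((1/62)*(-2162))/2 = (½)*(-1081/31) = -1081/62 ≈ -17.435)
1/(1/k) = 1/(1/(-1081/62)) = 1/(-62/1081) = -1081/62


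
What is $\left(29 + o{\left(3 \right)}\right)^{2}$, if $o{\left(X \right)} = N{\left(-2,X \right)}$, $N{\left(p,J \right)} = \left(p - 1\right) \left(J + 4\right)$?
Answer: $64$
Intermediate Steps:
$N{\left(p,J \right)} = \left(-1 + p\right) \left(4 + J\right)$
$o{\left(X \right)} = -12 - 3 X$ ($o{\left(X \right)} = -4 - X + 4 \left(-2\right) + X \left(-2\right) = -4 - X - 8 - 2 X = -12 - 3 X$)
$\left(29 + o{\left(3 \right)}\right)^{2} = \left(29 - 21\right)^{2} = 8^{2} = 64$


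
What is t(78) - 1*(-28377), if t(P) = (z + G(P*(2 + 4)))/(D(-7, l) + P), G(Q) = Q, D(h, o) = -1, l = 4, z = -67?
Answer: 2185430/77 ≈ 28382.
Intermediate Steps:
t(P) = (-67 + 6*P)/(-1 + P) (t(P) = (-67 + P*(2 + 4))/(-1 + P) = (-67 + P*6)/(-1 + P) = (-67 + 6*P)/(-1 + P))
t(78) - 1*(-28377) = (-67 + 6*78)/(-1 + 78) - 1*(-28377) = (-67 + 468)/77 + 28377 = (1/77)*401 + 28377 = 401/77 + 28377 = 2185430/77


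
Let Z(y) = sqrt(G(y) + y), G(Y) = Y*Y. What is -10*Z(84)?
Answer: -20*sqrt(1785) ≈ -844.99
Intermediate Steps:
G(Y) = Y**2
Z(y) = sqrt(y + y**2) (Z(y) = sqrt(y**2 + y) = sqrt(y + y**2))
-10*Z(84) = -10*2*sqrt(21)*sqrt(1 + 84) = -10*2*sqrt(1785) = -20*sqrt(1785)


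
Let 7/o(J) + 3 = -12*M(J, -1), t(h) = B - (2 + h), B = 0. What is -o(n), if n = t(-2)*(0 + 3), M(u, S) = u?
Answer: 7/3 ≈ 2.3333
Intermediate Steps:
t(h) = -2 - h (t(h) = 0 - (2 + h) = 0 + (-2 - h) = -2 - h)
n = 0 (n = (-2 - 1*(-2))*(0 + 3) = (-2 + 2)*3 = 0*3 = 0)
o(J) = 7/(-3 - 12*J)
-o(n) = -(-7)/(3 + 12*0) = -(-7)/(3 + 0) = -(-7)/3 = -1*(-7/3) = 7/3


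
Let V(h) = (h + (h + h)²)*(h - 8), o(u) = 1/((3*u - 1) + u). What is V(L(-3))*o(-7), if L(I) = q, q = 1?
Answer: 35/29 ≈ 1.2069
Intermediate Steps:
o(u) = 1/(-1 + 4*u) (o(u) = 1/((-1 + 3*u) + u) = 1/(-1 + 4*u))
L(I) = 1
V(h) = (-8 + h)*(h + 4*h²) (V(h) = (h + (2*h)²)*(-8 + h) = (h + 4*h²)*(-8 + h) = (-8 + h)*(h + 4*h²))
V(L(-3))*o(-7) = (1*(-8 - 31*1 + 4*1²))/(-1 + 4*(-7)) = (1*(-8 - 31 + 4*1))/(-1 - 28) = (1*(-8 - 31 + 4))/(-29) = (1*(-35))*(-1/29) = -35*(-1/29) = 35/29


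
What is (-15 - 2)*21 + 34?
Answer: -323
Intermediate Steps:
(-15 - 2)*21 + 34 = -17*21 + 34 = -357 + 34 = -323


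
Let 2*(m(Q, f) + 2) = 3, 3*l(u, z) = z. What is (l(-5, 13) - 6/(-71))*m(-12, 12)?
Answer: -941/426 ≈ -2.2089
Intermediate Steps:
l(u, z) = z/3
m(Q, f) = -½ (m(Q, f) = -2 + (½)*3 = -2 + 3/2 = -½)
(l(-5, 13) - 6/(-71))*m(-12, 12) = ((⅓)*13 - 6/(-71))*(-½) = (13/3 - 6*(-1/71))*(-½) = (13/3 + 6/71)*(-½) = (941/213)*(-½) = -941/426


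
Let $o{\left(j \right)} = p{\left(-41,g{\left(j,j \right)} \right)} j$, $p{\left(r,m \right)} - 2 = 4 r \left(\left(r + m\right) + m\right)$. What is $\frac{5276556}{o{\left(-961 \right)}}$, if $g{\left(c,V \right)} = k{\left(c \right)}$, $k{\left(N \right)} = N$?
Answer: $- \frac{2638278}{154689287} \approx -0.017055$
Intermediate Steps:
$g{\left(c,V \right)} = c$
$p{\left(r,m \right)} = 2 + 4 r \left(r + 2 m\right)$ ($p{\left(r,m \right)} = 2 + 4 r \left(\left(r + m\right) + m\right) = 2 + 4 r \left(\left(m + r\right) + m\right) = 2 + 4 r \left(r + 2 m\right)$)
$o{\left(j \right)} = j \left(6726 - 328 j\right)$ ($o{\left(j \right)} = \left(2 + 4 \left(-41\right)^{2} + 8 j \left(-41\right)\right) j = \left(2 + 4 \cdot 1681 - 328 j\right) j = \left(2 + 6724 - 328 j\right) j = \left(6726 - 328 j\right) j = j \left(6726 - 328 j\right)$)
$\frac{5276556}{o{\left(-961 \right)}} = \frac{5276556}{2 \left(-961\right) \left(3363 - -157604\right)} = \frac{5276556}{2 \left(-961\right) \left(3363 + 157604\right)} = \frac{5276556}{2 \left(-961\right) 160967} = \frac{5276556}{-309378574} = 5276556 \left(- \frac{1}{309378574}\right) = - \frac{2638278}{154689287}$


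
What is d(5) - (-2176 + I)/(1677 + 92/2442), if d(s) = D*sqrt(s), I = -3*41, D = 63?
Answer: 2807079/2047663 + 63*sqrt(5) ≈ 142.24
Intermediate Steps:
I = -123
d(s) = 63*sqrt(s)
d(5) - (-2176 + I)/(1677 + 92/2442) = 63*sqrt(5) - (-2176 - 123)/(1677 + 92/2442) = 63*sqrt(5) - (-2299)/(1677 + 92*(1/2442)) = 63*sqrt(5) - (-2299)/(1677 + 46/1221) = 63*sqrt(5) - (-2299)/2047663/1221 = 63*sqrt(5) - (-2299)*1221/2047663 = 63*sqrt(5) - 1*(-2807079/2047663) = 63*sqrt(5) + 2807079/2047663 = 2807079/2047663 + 63*sqrt(5)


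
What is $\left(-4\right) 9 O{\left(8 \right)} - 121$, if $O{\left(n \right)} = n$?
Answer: $-409$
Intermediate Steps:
$\left(-4\right) 9 O{\left(8 \right)} - 121 = \left(-4\right) 9 \cdot 8 - 121 = \left(-36\right) 8 - 121 = -288 - 121 = -409$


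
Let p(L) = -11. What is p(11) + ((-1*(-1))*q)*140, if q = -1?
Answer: -151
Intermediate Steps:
p(11) + ((-1*(-1))*q)*140 = -11 + (-1*(-1)*(-1))*140 = -11 + (1*(-1))*140 = -11 - 1*140 = -11 - 140 = -151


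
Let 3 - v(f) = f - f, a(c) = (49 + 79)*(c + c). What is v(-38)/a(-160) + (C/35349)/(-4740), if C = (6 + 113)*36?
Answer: -3767419/38127902720 ≈ -9.8810e-5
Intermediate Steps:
a(c) = 256*c (a(c) = 128*(2*c) = 256*c)
v(f) = 3 (v(f) = 3 - (f - f) = 3 - 1*0 = 3 + 0 = 3)
C = 4284 (C = 119*36 = 4284)
v(-38)/a(-160) + (C/35349)/(-4740) = 3/((256*(-160))) + (4284/35349)/(-4740) = 3/(-40960) + (4284*(1/35349))*(-1/4740) = 3*(-1/40960) + (1428/11783)*(-1/4740) = -3/40960 - 119/4654285 = -3767419/38127902720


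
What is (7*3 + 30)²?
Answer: 2601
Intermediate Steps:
(7*3 + 30)² = (21 + 30)² = 51² = 2601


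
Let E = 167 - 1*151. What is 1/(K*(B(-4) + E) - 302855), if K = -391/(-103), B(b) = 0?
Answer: -103/31187809 ≈ -3.3026e-6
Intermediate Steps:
E = 16 (E = 167 - 151 = 16)
K = 391/103 (K = -391*(-1/103) = 391/103 ≈ 3.7961)
1/(K*(B(-4) + E) - 302855) = 1/(391*(0 + 16)/103 - 302855) = 1/((391/103)*16 - 302855) = 1/(6256/103 - 302855) = 1/(-31187809/103) = -103/31187809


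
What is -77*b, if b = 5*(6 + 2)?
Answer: -3080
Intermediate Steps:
b = 40 (b = 5*8 = 40)
-77*b = -77*40 = -3080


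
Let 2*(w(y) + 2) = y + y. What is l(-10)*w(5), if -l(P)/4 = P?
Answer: 120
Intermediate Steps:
w(y) = -2 + y (w(y) = -2 + (y + y)/2 = -2 + (2*y)/2 = -2 + y)
l(P) = -4*P
l(-10)*w(5) = (-4*(-10))*(-2 + 5) = 40*3 = 120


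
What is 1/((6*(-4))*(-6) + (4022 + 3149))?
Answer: 1/7315 ≈ 0.00013671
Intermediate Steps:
1/((6*(-4))*(-6) + (4022 + 3149)) = 1/(-24*(-6) + 7171) = 1/(144 + 7171) = 1/7315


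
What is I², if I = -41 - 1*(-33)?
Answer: 64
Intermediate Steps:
I = -8 (I = -41 + 33 = -8)
I² = (-8)² = 64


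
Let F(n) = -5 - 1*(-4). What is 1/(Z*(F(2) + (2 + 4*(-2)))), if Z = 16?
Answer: -1/112 ≈ -0.0089286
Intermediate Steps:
F(n) = -1 (F(n) = -5 + 4 = -1)
1/(Z*(F(2) + (2 + 4*(-2)))) = 1/(16*(-1 + (2 + 4*(-2)))) = 1/(16*(-1 + (2 - 8))) = 1/(16*(-1 - 6)) = 1/(16*(-7)) = 1/(-112) = -1/112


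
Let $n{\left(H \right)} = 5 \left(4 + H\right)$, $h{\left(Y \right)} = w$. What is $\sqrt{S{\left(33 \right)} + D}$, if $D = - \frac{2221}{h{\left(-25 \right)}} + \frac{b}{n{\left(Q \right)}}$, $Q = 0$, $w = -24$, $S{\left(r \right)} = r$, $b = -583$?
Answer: $\frac{\sqrt{347010}}{60} \approx 9.8179$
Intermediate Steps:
$h{\left(Y \right)} = -24$
$n{\left(H \right)} = 20 + 5 H$
$D = \frac{7607}{120}$ ($D = - \frac{2221}{-24} - \frac{583}{20 + 5 \cdot 0} = \left(-2221\right) \left(- \frac{1}{24}\right) - \frac{583}{20 + 0} = \frac{2221}{24} - \frac{583}{20} = \frac{7607}{120} \approx 63.392$)
$\sqrt{S{\left(33 \right)} + D} = \sqrt{33 + \frac{7607}{120}} = \sqrt{\frac{11567}{120}} = \frac{\sqrt{347010}}{60}$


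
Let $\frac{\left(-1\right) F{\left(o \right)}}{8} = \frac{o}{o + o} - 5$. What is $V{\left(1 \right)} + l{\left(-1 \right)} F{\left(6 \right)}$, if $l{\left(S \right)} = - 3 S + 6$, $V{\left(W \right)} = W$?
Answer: $325$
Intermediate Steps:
$l{\left(S \right)} = 6 - 3 S$
$F{\left(o \right)} = 36$ ($F{\left(o \right)} = - 8 \left(\frac{o}{o + o} - 5\right) = - 8 \left(\frac{o}{2 o} - 5\right) = - 8 \left(\frac{1}{2 o} o - 5\right) = - 8 \left(\frac{1}{2} - 5\right) = \left(-8\right) \left(- \frac{9}{2}\right) = 36$)
$V{\left(1 \right)} + l{\left(-1 \right)} F{\left(6 \right)} = 1 + \left(6 - -3\right) 36 = 1 + \left(6 + 3\right) 36 = 1 + 9 \cdot 36 = 1 + 324 = 325$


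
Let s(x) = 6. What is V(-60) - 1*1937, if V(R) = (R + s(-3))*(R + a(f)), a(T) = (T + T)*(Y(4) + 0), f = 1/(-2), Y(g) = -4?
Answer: 1087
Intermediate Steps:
f = -1/2 ≈ -0.50000
a(T) = -8*T (a(T) = (T + T)*(-4 + 0) = (2*T)*(-4) = -8*T)
V(R) = (4 + R)*(6 + R) (V(R) = (R + 6)*(R - 8*(-1/2)) = (6 + R)*(R + 4) = (6 + R)*(4 + R) = (4 + R)*(6 + R))
V(-60) - 1*1937 = (24 + (-60)**2 + 10*(-60)) - 1*1937 = (24 + 3600 - 600) - 1937 = 3024 - 1937 = 1087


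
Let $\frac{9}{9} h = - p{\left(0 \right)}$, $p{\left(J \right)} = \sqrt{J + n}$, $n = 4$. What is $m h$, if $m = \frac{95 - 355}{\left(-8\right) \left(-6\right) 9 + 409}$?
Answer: $\frac{520}{841} \approx 0.61831$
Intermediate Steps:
$p{\left(J \right)} = \sqrt{4 + J}$ ($p{\left(J \right)} = \sqrt{J + 4} = \sqrt{4 + J}$)
$m = - \frac{260}{841}$ ($m = - \frac{260}{48 \cdot 9 + 409} = - \frac{260}{432 + 409} = - \frac{260}{841} \approx -0.30916$)
$h = -2$ ($h = - \sqrt{4 + 0} = - \sqrt{4} = \left(-1\right) 2 = -2$)
$m h = \left(- \frac{260}{841}\right) \left(-2\right) = \frac{520}{841}$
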